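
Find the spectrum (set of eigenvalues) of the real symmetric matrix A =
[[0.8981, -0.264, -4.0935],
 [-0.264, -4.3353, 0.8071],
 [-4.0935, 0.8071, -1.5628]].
sigma(A) ≈ {-5, -4, 4}

A is real symmetric, so its spectrum consists of real eigenvalues. Expanding the characteristic polynomial of the displayed matrix gives
  det(λ I - A) = p(λ) = λ^3 + (5)λ^2 + (-16)λ + (-79.9986).
Solving p(λ) = 0 yields eigenvalues ≈ -5, -4, 4. (A is shown rounded to 4 decimals, so these recover the underlying integer eigenvalues to within that precision.)
Verification: the trace of A = -5 equals the sum of eigenvalues -5, and det(A) ≈ 79.9986 matches the eigenvalue product 80.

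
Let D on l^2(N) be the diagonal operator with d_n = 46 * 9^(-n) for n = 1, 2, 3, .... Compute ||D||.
||D|| = 46/9 (attained at n = 1)

For D diagonal, ||D|| = sup_n |d_n|. The sequence d_n = 46 * 9^(-n) is positive and strictly decreasing (ratio 9^(-1) < 1), so the supremum is d_1 = 46/9. Hence ||D|| = 46/9.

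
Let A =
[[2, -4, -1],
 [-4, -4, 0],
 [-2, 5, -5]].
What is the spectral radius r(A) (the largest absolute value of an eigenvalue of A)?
r(A) ≈ 5.8145

The eigenvalues of A are the roots of its characteristic polynomial. With M = A (coefficients from the trace, the sum of principal 2x2 minors, and det A):
  p(λ) = det(λ I - M) = λ^3 + 7λ^2 - 16λ - 148.
No integer candidate from the rational root theorem (±divisors of 148) is a root, so the roots are irrational. The cubic discriminant is Δ = -61056 < 0, so there is one real root and a complex-conjugate pair. p(4) = -36 and p(5) = 72 have opposite signs, so a root lies in (4, 5); Newton's method refines it to λ ≈ 4.3777. Dividing out (λ - (4.3777)) leaves approximately λ^2 + 11.3777λ + 33.8079. For λ^2 + 11.3777λ + 33.8079 the discriminant is -5.7798. It is negative, so the remaining roots are the complex-conjugate pair λ ≈ -5.6888 ± 1.2021i. Their product equals the constant term, so |λ|^2 ≈ 33.8079 and |λ| ≈ 5.8145.
Thus the eigenvalues (to 4 decimals) are 4.3777 (modulus 4.3777); -5.6888 ± 1.2021i (modulus 5.8145). The spectral radius is the largest modulus: r(A) ≈ 5.8145. (Cross-check: r(A) ≤ ||A||_2 ≈ 8.2625; equality holds whenever A is normal, though it can also hold for some non-normal A.)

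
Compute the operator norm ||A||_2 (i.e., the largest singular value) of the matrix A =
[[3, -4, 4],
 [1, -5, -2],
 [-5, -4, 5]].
||A||_2 ≈ 8.9879 (= sqrt(largest eigenvalue of A^T A))

||A||_2 = sigma_max(A) = sqrt(lambda_max(A^T A)). Form the symmetric matrix M = A^T A =
[[35, 3, -15],
 [3, 57, -26],
 [-15, -26, 45]].
Its characteristic polynomial (trace, sum of principal 2x2 minors, determinant of M give the coefficients) is
  p(λ) = det(λ I - M) = λ^3 - 137λ^2 + 5225λ - 55225.
No integer candidate from the rational root theorem (±divisors of 55225) is a root, so the roots are irrational. The cubic discriminant is Δ = 3031714800 > 0, so there are three distinct real roots. p(17) = -1080 and p(18) = 269 have opposite signs, so a root lies in (17, 18); Newton's method refines it to λ ≈ 17.7902. p(38) = 369 and p(39) = -508 have opposite signs, so a root lies in (38, 39); Newton's method refines it to λ ≈ 38.4268. p(80) = -2025 and p(81) = 584 have opposite signs, so a root lies in (80, 81); Newton's method refines it to λ ≈ 80.783. Check (Vieta): the three roots sum to 137, matching tr M = 137.
So the eigenvalues of A^T A are ≈ 17.7902, 38.4268, 80.783 (all ≥ 0, as they must be for A^T A). The largest is λ_max ≈ 80.783, hence ||A||_2 = sqrt(λ_max) ≈ 8.9879.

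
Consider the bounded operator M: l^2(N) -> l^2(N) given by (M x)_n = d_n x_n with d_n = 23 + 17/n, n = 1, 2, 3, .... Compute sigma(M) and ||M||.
sigma(M) = {23 + 17/n : n ≥ 1} ∪ {23}; ||M|| = 40

A bounded diagonal operator on l^2 with diagonal entries d_n has spectrum equal to the closure of {d_n : n ≥ 1}: every d_n is an eigenvalue (with eigenvector e_n), so {d_n} ⊂ sigma(M); the spectrum is closed, so its closure is too; and for lambda not in the closure, (M - lambda I) has bounded inverse (the diagonal entries 1/(d_n - lambda) are bounded). For our sequence d_n = 23 + 17/n, n = 1, 2, 3, ...:
  - {d_n} = {23 + 17/n : n ≥ 1}; the only limit point is 23
  - closure = {23 + 17/n : n ≥ 1} ∪ {23}
For the norm: a diagonal operator has ||M|| = sup_n |d_n|. Here d_n = 23 + 17/n is positive and decreasing, so sup_n |d_n| = d_1 = 23 + 17 = 40. So ||M|| = 40.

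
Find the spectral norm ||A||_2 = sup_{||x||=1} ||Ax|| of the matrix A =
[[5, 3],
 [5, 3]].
||A||_2 = sqrt(68) ≈ 8.2462 (= sqrt(largest eigenvalue of A^T A))

||A||_2 = sigma_max(A) = sqrt(lambda_max(A^T A)). Form the symmetric matrix M = A^T A =
[[50, 30],
 [30, 18]].
Its characteristic polynomial (trace, determinant of M give the coefficients) is
  p(λ) = det(λ I - M) = λ^2 - 68λ.
For λ^2 - 68λ the discriminant is 4624. It is a perfect square (68^2), so the roots are rational: λ = (68 ± 68)/2 = 68, 0.
So the eigenvalues of A^T A are ≈ 0, 68 (all ≥ 0, as they must be for A^T A). The largest is λ_max = 68, hence ||A||_2 = sqrt(λ_max) = sqrt(68) ≈ 8.2462.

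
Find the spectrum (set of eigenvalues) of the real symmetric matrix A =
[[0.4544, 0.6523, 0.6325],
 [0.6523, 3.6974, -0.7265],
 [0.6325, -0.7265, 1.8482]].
sigma(A) ≈ {0, 2, 4}

A is real symmetric, so its spectrum consists of real eigenvalues. Expanding the characteristic polynomial of the displayed matrix gives
  det(λ I - A) = p(λ) = λ^3 + (-6)λ^2 + (8)λ + (0).
Solving p(λ) = 0 yields eigenvalues ≈ 0, 2, 4. (A is shown rounded to 4 decimals, so these recover the underlying integer eigenvalues to within that precision.)
Verification: the trace of A = 6 equals the sum of eigenvalues 6, and det(A) ≈ 0.0003 matches the eigenvalue product 0.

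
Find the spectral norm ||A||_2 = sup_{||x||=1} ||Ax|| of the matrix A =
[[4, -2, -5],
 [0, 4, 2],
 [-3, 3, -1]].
||A||_2 ≈ 7.7908 (= sqrt(largest eigenvalue of A^T A))

||A||_2 = sigma_max(A) = sqrt(lambda_max(A^T A)). Form the symmetric matrix M = A^T A =
[[25, -17, -17],
 [-17, 29, 15],
 [-17, 15, 30]].
Its characteristic polynomial (trace, sum of principal 2x2 minors, determinant of M give the coefficients) is
  p(λ) = det(λ I - M) = λ^3 - 84λ^2 + 1542λ - 7744.
No integer candidate from the rational root theorem (±divisors of 7744) is a root, so the roots are irrational. The cubic discriminant is Δ = 187844832 > 0, so there are three distinct real roots. p(8) = -272 and p(9) = 59 have opposite signs, so a root lies in (8, 9); Newton's method refines it to λ ≈ 8.7929. p(14) = 124 and p(15) = -139 have opposite signs, so a root lies in (14, 15); Newton's method refines it to λ ≈ 14.51. p(60) = -1624 and p(61) = 735 have opposite signs, so a root lies in (60, 61); Newton's method refines it to λ ≈ 60.6972. Check (Vieta): the three roots sum to 84, matching tr M = 84.
So the eigenvalues of A^T A are ≈ 8.7929, 14.51, 60.6972 (all ≥ 0, as they must be for A^T A). The largest is λ_max ≈ 60.6972, hence ||A||_2 = sqrt(λ_max) ≈ 7.7908.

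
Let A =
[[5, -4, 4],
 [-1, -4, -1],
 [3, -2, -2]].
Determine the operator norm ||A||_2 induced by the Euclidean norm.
||A||_2 ≈ 7.983 (= sqrt(largest eigenvalue of A^T A))

||A||_2 = sigma_max(A) = sqrt(lambda_max(A^T A)). Form the symmetric matrix M = A^T A =
[[35, -22, 15],
 [-22, 36, -8],
 [15, -8, 21]].
Its characteristic polynomial (trace, sum of principal 2x2 minors, determinant of M give the coefficients) is
  p(λ) = det(λ I - M) = λ^3 - 92λ^2 + 1978λ - 11236.
No integer candidate from the rational root theorem (±divisors of 11236) is a root, so the roots are irrational. The cubic discriminant is Δ = 557931952 > 0, so there are three distinct real roots. p(9) = -157 and p(10) = 344 have opposite signs, so a root lies in (9, 10); Newton's method refines it to λ ≈ 9.2873. p(18) = 392 and p(19) = -7 have opposite signs, so a root lies in (18, 19); Newton's method refines it to λ ≈ 18.9839. p(63) = -1723 and p(64) = 668 have opposite signs, so a root lies in (63, 64); Newton's method refines it to λ ≈ 63.7288. Check (Vieta): the three roots sum to 92, matching tr M = 92.
So the eigenvalues of A^T A are ≈ 9.2873, 18.9839, 63.7288 (all ≥ 0, as they must be for A^T A). The largest is λ_max ≈ 63.7288, hence ||A||_2 = sqrt(λ_max) ≈ 7.983.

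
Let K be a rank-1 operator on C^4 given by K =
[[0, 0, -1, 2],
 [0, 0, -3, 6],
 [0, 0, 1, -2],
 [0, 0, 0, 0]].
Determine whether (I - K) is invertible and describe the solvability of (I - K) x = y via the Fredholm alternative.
(I - K) is singular (det(I - K) = 0, i.e. 1 ∈ sigma(K)). (I - K) x = y is solvable iff y ⊥ ker((I - K)^*) = span{(0, 0, -1, 2)}, i.e. iff -y_3 + 2y_4 = 0. When solvable, the solutions are x = y + c·(1, 3, -1, 0), c arbitrary (ker(I - K) = span{(1, 3, -1, 0)}, dimension 1).

K has rank 1, so it is an outer product K = u v^T: every row of K is a multiple of one row vector. Reading off the entries, u = (1, 3, -1, 0) and v = (0, 0, -1, 2) (row i of K equals u_i·v^T). A rank-one matrix u v^T satisfies K u = u (v·u) and kills the (3)-dimensional subspace v^⊥, so its characteristic polynomial is lambda^3 (lambda - v·u) with v·u = tr K = 1. Hence the eigenvalues of I - K are 1 (multiplicity 3) and 1 - (1) = 0, so det(I - K) = 0. (Direct check: I - K =
[[1, 0, 1, -2],
 [0, 1, 3, -6],
 [0, 0, 0, 2],
 [0, 0, 0, 1]]
has determinant 0.) So 1 is an eigenvalue of K and (I - K) is not invertible. The finite-dimensional Fredholm alternative says: either (I - K) is invertible, or ker(I - K) ≠ {0} and then range(I - K) = ker((I - K)^*)^⊥, with dim ker(I - K) = dim ker((I - K)^*). We are in the second case, so we need both kernels. Kernel of I - K: (I - K) u = u - u (v·u) = u - u = 0, so ker(I - K) = span{u} = span{(1, 3, -1, 0)} (it is exactly 1-dimensional because rank(I - K) = 3). Kernel of the adjoint: K is real, so (I - K)^* = I - K^T = I - v u^T, and (I - v u^T) v = v - v (u·v) = 0; hence ker((I - K)^*) = span{v} = span{(0, 0, -1, 2)}. Therefore (I - K) x = y is solvable iff <y, v> = 0, i.e. iff -y_3 + 2y_4 = 0. When this holds, K y = u (v·y) = 0, so (I - K) y = y and x = y is a particular solution; the full solution set is the line x = y + c·u = y + c·(1, 3, -1, 0), c ∈ C.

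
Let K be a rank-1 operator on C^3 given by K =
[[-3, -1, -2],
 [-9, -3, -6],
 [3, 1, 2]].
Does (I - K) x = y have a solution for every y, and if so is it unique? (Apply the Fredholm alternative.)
(I - K) is invertible (det(I - K) = 5 ≠ 0), so for every y in C^3 the equation (I - K) x = y has a unique solution.

K has rank 1, so it is an outer product K = u v^T: every row of K is a multiple of one row vector. Reading off the entries, u = (1, 3, -1) and v = (-3, -1, -2) (row i of K equals u_i·v^T). A rank-one matrix u v^T satisfies K u = u (v·u) and kills the (2)-dimensional subspace v^⊥, so its characteristic polynomial is lambda^2 (lambda - v·u) with v·u = tr K = -4. Hence the eigenvalues of I - K are 1 (multiplicity 2) and 1 - (-4) = 5, so det(I - K) = 5. (Direct check: I - K =
[[4, 1, 2],
 [9, 4, 6],
 [-3, -1, -1]]
has determinant 5.) The finite-dimensional Fredholm alternative says: either (I - K) is invertible, or ker(I - K) ≠ {0} and then range(I - K) = ker((I - K)^*)^⊥, with dim ker(I - K) = dim ker((I - K)^*). Since det(I - K) ≠ 0, 1 is not an eigenvalue of K and ker(I - K) = {0}, so we are in the first case: for every y there is a unique x = (I - K)^(-1) y. Explicitly, by the Sherman–Morrison formula, (I - u v^T)^(-1) = I + u v^T/(1 - v·u), i.e. (I - K)^(-1) = I + K/(5).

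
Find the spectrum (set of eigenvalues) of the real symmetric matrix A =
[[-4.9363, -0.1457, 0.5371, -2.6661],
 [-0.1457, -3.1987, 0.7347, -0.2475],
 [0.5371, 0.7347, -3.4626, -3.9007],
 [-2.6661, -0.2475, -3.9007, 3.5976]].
sigma(A) ≈ {-6, -5, -3, 6}

A is real symmetric, so its spectrum consists of real eigenvalues. Expanding the characteristic polynomial of the displayed matrix gives
  det(λ I - A) = p(λ) = λ^4 + (8)λ^3 + (-21)λ^2 + (-287.9984)λ + (-539.9965).
Solving p(λ) = 0 yields eigenvalues ≈ -6, -5, -3, 6. (A is shown rounded to 4 decimals, so these recover the underlying integer eigenvalues to within that precision.)
Verification: the trace of A = -8 equals the sum of eigenvalues -8, and det(A) ≈ -539.9965 matches the eigenvalue product -540.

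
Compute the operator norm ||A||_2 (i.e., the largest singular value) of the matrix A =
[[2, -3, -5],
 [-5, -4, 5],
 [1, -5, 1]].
||A||_2 ≈ 9.0409 (= sqrt(largest eigenvalue of A^T A))

||A||_2 = sigma_max(A) = sqrt(lambda_max(A^T A)). Form the symmetric matrix M = A^T A =
[[30, 9, -34],
 [9, 50, -10],
 [-34, -10, 51]].
Its characteristic polynomial (trace, sum of principal 2x2 minors, determinant of M give the coefficients) is
  p(λ) = det(λ I - M) = λ^3 - 131λ^2 + 4243λ - 17689.
No integer candidate from the rational root theorem (±divisors of 17689) is a root, so the roots are irrational. The cubic discriminant is Δ = 12866668864 > 0, so there are three distinct real roots. p(4) = -2749 and p(5) = 376 have opposite signs, so a root lies in (4, 5); Newton's method refines it to λ ≈ 4.8756. p(44) = 571 and p(45) = -904 have opposite signs, so a root lies in (44, 45); Newton's method refines it to λ ≈ 44.3867. p(81) = -2056 and p(82) = 761 have opposite signs, so a root lies in (81, 82); Newton's method refines it to λ ≈ 81.7377. Check (Vieta): the three roots sum to 131, matching tr M = 131.
So the eigenvalues of A^T A are ≈ 4.8756, 44.3867, 81.7377 (all ≥ 0, as they must be for A^T A). The largest is λ_max ≈ 81.7377, hence ||A||_2 = sqrt(λ_max) ≈ 9.0409.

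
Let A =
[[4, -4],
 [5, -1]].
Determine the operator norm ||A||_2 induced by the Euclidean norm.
||A||_2 = sqrt((58 + sqrt(2340))/2) ≈ 7.2929 (= sqrt(largest eigenvalue of A^T A))

||A||_2 = sigma_max(A) = sqrt(lambda_max(A^T A)). Form the symmetric matrix M = A^T A =
[[41, -21],
 [-21, 17]].
Its characteristic polynomial (trace, determinant of M give the coefficients) is
  p(λ) = det(λ I - M) = λ^2 - 58λ + 256.
For λ^2 - 58λ + 256 the discriminant is 2340. It is nonnegative but not a perfect square, so the roots are real and irrational: λ = (58 ± sqrt(2340))/2 ≈ 53.1868, 4.8132.
So the eigenvalues of A^T A are ≈ 4.8132, 53.1868 (all ≥ 0, as they must be for A^T A). The largest is λ_max = (58 + sqrt(2340))/2 ≈ 53.1868, hence ||A||_2 = sqrt(λ_max) = sqrt((58 + sqrt(2340))/2) ≈ 7.2929.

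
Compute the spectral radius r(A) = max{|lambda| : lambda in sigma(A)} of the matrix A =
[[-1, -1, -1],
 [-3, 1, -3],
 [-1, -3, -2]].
r(A) ≈ 4.763

The eigenvalues of A are the roots of its characteristic polynomial. With M = A (coefficients from the trace, the sum of principal 2x2 minors, and det A):
  p(λ) = det(λ I - M) = λ^3 + 2λ^2 - 14λ - 4.
No integer candidate from the rational root theorem (±divisors of 4) is a root, so the roots are irrational. The cubic discriminant is Δ = 13472 > 0, so there are three distinct real roots. p(-5) = -9 and p(-4) = 20 have opposite signs, so a root lies in (-5, -4); Newton's method refines it to λ ≈ -4.763. p(-1) = 11 and p(0) = -4 have opposite signs, so a root lies in (-1, 0); Newton's method refines it to λ ≈ -0.2763. p(3) = -1 and p(4) = 36 have opposite signs, so a root lies in (3, 4); Newton's method refines it to λ ≈ 3.0393. Check (Vieta): the three roots sum to -2, matching tr M = -2.
Thus the eigenvalues (to 4 decimals) are -4.763 (modulus 4.763); -0.2763 (modulus 0.2763); 3.0393 (modulus 3.0393). The spectral radius is the largest modulus: r(A) ≈ 4.763. (Cross-check: r(A) ≤ ||A||_2 ≈ 5.0522; equality holds whenever A is normal, though it can also hold for some non-normal A.)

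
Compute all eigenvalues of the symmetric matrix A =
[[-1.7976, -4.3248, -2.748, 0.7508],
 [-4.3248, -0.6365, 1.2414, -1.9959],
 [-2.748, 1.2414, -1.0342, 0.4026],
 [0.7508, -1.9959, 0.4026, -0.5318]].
sigma(A) ≈ {-6, -3, 0, 5}

A is real symmetric, so its spectrum consists of real eigenvalues. Expanding the characteristic polynomial of the displayed matrix gives
  det(λ I - A) = p(λ) = λ^4 + (4)λ^3 + (-27)λ^2 + (-90.0014)λ + (0.0017).
Solving p(λ) = 0 yields eigenvalues ≈ -6, -3, 0, 5. (A is shown rounded to 4 decimals, so these recover the underlying integer eigenvalues to within that precision.)
Verification: the trace of A = -4 equals the sum of eigenvalues -4, and det(A) ≈ 0.0017 matches the eigenvalue product 0.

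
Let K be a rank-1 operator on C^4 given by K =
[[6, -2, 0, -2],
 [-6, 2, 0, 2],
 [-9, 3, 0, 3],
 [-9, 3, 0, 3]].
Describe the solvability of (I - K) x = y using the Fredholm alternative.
(I - K) is invertible (det(I - K) = -10 ≠ 0), so for every y in C^4 the equation (I - K) x = y has a unique solution.

K has rank 1, so it is an outer product K = u v^T: every row of K is a multiple of one row vector. Reading off the entries, u = (-2, 2, 3, 3) and v = (-3, 1, 0, 1) (row i of K equals u_i·v^T). A rank-one matrix u v^T satisfies K u = u (v·u) and kills the (3)-dimensional subspace v^⊥, so its characteristic polynomial is lambda^3 (lambda - v·u) with v·u = tr K = 11. Hence the eigenvalues of I - K are 1 (multiplicity 3) and 1 - (11) = -10, so det(I - K) = -10. (Direct check: I - K =
[[-5, 2, 0, 2],
 [6, -1, 0, -2],
 [9, -3, 1, -3],
 [9, -3, 0, -2]]
has determinant -10.) The finite-dimensional Fredholm alternative says: either (I - K) is invertible, or ker(I - K) ≠ {0} and then range(I - K) = ker((I - K)^*)^⊥, with dim ker(I - K) = dim ker((I - K)^*). Since det(I - K) ≠ 0, 1 is not an eigenvalue of K and ker(I - K) = {0}, so we are in the first case: for every y there is a unique x = (I - K)^(-1) y. Explicitly, by the Sherman–Morrison formula, (I - u v^T)^(-1) = I + u v^T/(1 - v·u), i.e. (I - K)^(-1) = I + K/(-10).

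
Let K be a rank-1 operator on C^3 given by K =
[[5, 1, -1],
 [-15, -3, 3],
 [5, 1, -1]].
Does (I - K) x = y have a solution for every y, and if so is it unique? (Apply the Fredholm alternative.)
(I - K) is singular (det(I - K) = 0, i.e. 1 ∈ sigma(K)). (I - K) x = y is solvable iff y ⊥ ker((I - K)^*) = span{(5, 1, -1)}, i.e. iff 5y_1 + y_2 - y_3 = 0. When solvable, the solutions are x = y + c·(1, -3, 1), c arbitrary (ker(I - K) = span{(1, -3, 1)}, dimension 1).

K has rank 1, so it is an outer product K = u v^T: every row of K is a multiple of one row vector. Reading off the entries, u = (1, -3, 1) and v = (5, 1, -1) (row i of K equals u_i·v^T). A rank-one matrix u v^T satisfies K u = u (v·u) and kills the (2)-dimensional subspace v^⊥, so its characteristic polynomial is lambda^2 (lambda - v·u) with v·u = tr K = 1. Hence the eigenvalues of I - K are 1 (multiplicity 2) and 1 - (1) = 0, so det(I - K) = 0. (Direct check: I - K =
[[-4, -1, 1],
 [15, 4, -3],
 [-5, -1, 2]]
has determinant 0.) So 1 is an eigenvalue of K and (I - K) is not invertible. The finite-dimensional Fredholm alternative says: either (I - K) is invertible, or ker(I - K) ≠ {0} and then range(I - K) = ker((I - K)^*)^⊥, with dim ker(I - K) = dim ker((I - K)^*). We are in the second case, so we need both kernels. Kernel of I - K: (I - K) u = u - u (v·u) = u - u = 0, so ker(I - K) = span{u} = span{(1, -3, 1)} (it is exactly 1-dimensional because rank(I - K) = 2). Kernel of the adjoint: K is real, so (I - K)^* = I - K^T = I - v u^T, and (I - v u^T) v = v - v (u·v) = 0; hence ker((I - K)^*) = span{v} = span{(5, 1, -1)}. Therefore (I - K) x = y is solvable iff <y, v> = 0, i.e. iff 5y_1 + y_2 - y_3 = 0. When this holds, K y = u (v·y) = 0, so (I - K) y = y and x = y is a particular solution; the full solution set is the line x = y + c·u = y + c·(1, -3, 1), c ∈ C.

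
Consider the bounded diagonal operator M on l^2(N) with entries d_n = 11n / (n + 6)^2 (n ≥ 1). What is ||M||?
||M|| = 11/24 (attained at n = 6)

For M diagonal, ||M|| = sup_n |d_n|. Treat f(x) = 11x / (x + 6)^2 for real x > 0. By the quotient rule, f'(x) = 11(6 - x)/(x + 6)^3, which is positive for x < 6 and negative for x > 6. So f has a unique maximum at x = 6, and since 6 is a positive integer, the supremum over n ≥ 1 is attained at n = 6: d_6 = 11·6/(6 + 6)^2 = 11·6/144 = 11/24. Hence ||M|| = 11/24.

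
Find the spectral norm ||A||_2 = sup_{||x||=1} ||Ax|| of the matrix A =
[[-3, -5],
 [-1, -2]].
||A||_2 = sqrt((39 + sqrt(1517))/2) ≈ 6.2429 (= sqrt(largest eigenvalue of A^T A))

||A||_2 = sigma_max(A) = sqrt(lambda_max(A^T A)). Form the symmetric matrix M = A^T A =
[[10, 17],
 [17, 29]].
Its characteristic polynomial (trace, determinant of M give the coefficients) is
  p(λ) = det(λ I - M) = λ^2 - 39λ + 1.
For λ^2 - 39λ + 1 the discriminant is 1517. It is nonnegative but not a perfect square, so the roots are real and irrational: λ = (39 ± sqrt(1517))/2 ≈ 38.9743, 0.0257.
So the eigenvalues of A^T A are ≈ 0.0257, 38.9743 (all ≥ 0, as they must be for A^T A). The largest is λ_max = (39 + sqrt(1517))/2 ≈ 38.9743, hence ||A||_2 = sqrt(λ_max) = sqrt((39 + sqrt(1517))/2) ≈ 6.2429.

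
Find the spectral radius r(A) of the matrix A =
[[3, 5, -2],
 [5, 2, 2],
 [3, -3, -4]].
r(A) ≈ 7.5226

The eigenvalues of A are the roots of its characteristic polynomial. With M = A (coefficients from the trace, the sum of principal 2x2 minors, and det A):
  p(λ) = det(λ I - M) = λ^3 - λ^2 - 27λ - 166.
No integer candidate from the rational root theorem (±divisors of 166) is a root, so the roots are irrational. The cubic discriminant is Δ = -745891 < 0, so there is one real root and a complex-conjugate pair. p(7) = -61 and p(8) = 66 have opposite signs, so a root lies in (7, 8); Newton's method refines it to λ ≈ 7.5226. Dividing out (λ - (7.5226)) leaves approximately λ^2 + 6.5226λ + 22.0669. For λ^2 + 6.5226λ + 22.0669 the discriminant is -45.7231. It is negative, so the remaining roots are the complex-conjugate pair λ ≈ -3.2613 ± 3.3809i. Their product equals the constant term, so |λ|^2 ≈ 22.0669 and |λ| ≈ 4.6975.
Thus the eigenvalues (to 4 decimals) are 7.5226 (modulus 7.5226); -3.2613 ± 3.3809i (modulus 4.6975). The spectral radius is the largest modulus: r(A) ≈ 7.5226. (Cross-check: r(A) ≤ ||A||_2 ≈ 7.5401; equality holds whenever A is normal, though it can also hold for some non-normal A.)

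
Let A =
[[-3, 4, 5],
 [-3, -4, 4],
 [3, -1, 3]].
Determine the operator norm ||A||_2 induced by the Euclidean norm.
||A||_2 ≈ 7.7498 (= sqrt(largest eigenvalue of A^T A))

||A||_2 = sigma_max(A) = sqrt(lambda_max(A^T A)). Form the symmetric matrix M = A^T A =
[[27, -3, -18],
 [-3, 33, 1],
 [-18, 1, 50]].
Its characteristic polynomial (trace, sum of principal 2x2 minors, determinant of M give the coefficients) is
  p(λ) = det(λ I - M) = λ^3 - 110λ^2 + 3557λ - 33489.
No integer candidate from the rational root theorem (±divisors of 33489) is a root, so the roots are irrational. The cubic discriminant is Δ = 358062401 > 0, so there are three distinct real roots. p(16) = -641 and p(17) = 103 have opposite signs, so a root lies in (16, 17); Newton's method refines it to λ ≈ 16.8513. p(33) = 39 and p(34) = -407 have opposite signs, so a root lies in (33, 34); Newton's method refines it to λ ≈ 33.0893. p(60) = -69 and p(61) = 1159 have opposite signs, so a root lies in (60, 61); Newton's method refines it to λ ≈ 60.0594. Check (Vieta): the three roots sum to 110, matching tr M = 110.
So the eigenvalues of A^T A are ≈ 16.8513, 33.0893, 60.0594 (all ≥ 0, as they must be for A^T A). The largest is λ_max ≈ 60.0594, hence ||A||_2 = sqrt(λ_max) ≈ 7.7498.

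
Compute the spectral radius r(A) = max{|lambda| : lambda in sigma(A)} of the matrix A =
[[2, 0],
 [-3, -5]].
r(A) = 5

The eigenvalues of A are the roots of its characteristic polynomial. With M = A (coefficients from the trace and determinant):
  p(λ) = det(λ I - M) = λ^2 + 3λ - 10.
For λ^2 + 3λ - 10 the discriminant is 49. It is a perfect square (7^2), so the roots are rational: λ = (-3 ± 7)/2 = 2, -5.
Thus the eigenvalues (to 4 decimals) are 2 (modulus 2); -5 (modulus 5). The spectral radius is the largest modulus: r(A) = 5. (Cross-check: r(A) ≤ ||A||_2 ≈ 5.9292; equality holds whenever A is normal, though it can also hold for some non-normal A.)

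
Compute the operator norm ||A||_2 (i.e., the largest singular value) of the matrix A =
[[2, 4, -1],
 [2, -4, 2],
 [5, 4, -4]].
||A||_2 ≈ 8.9707 (= sqrt(largest eigenvalue of A^T A))

||A||_2 = sigma_max(A) = sqrt(lambda_max(A^T A)). Form the symmetric matrix M = A^T A =
[[33, 20, -18],
 [20, 48, -28],
 [-18, -28, 21]].
Its characteristic polynomial (trace, sum of principal 2x2 minors, determinant of M give the coefficients) is
  p(λ) = det(λ I - M) = λ^3 - 102λ^2 + 1777λ - 3600.
No integer candidate from the rational root theorem (±divisors of 3600) is a root, so the roots are irrational. The cubic discriminant is Δ = 6521818784 > 0, so there are three distinct real roots. p(2) = -446 and p(3) = 840 have opposite signs, so a root lies in (2, 3); Newton's method refines it to λ ≈ 2.3305. p(19) = 200 and p(20) = -860 have opposite signs, so a root lies in (19, 20); Newton's method refines it to λ ≈ 19.1952. p(80) = -2240 and p(81) = 2556 have opposite signs, so a root lies in (80, 81); Newton's method refines it to λ ≈ 80.4743. Check (Vieta): the three roots sum to 102, matching tr M = 102.
So the eigenvalues of A^T A are ≈ 2.3305, 19.1952, 80.4743 (all ≥ 0, as they must be for A^T A). The largest is λ_max ≈ 80.4743, hence ||A||_2 = sqrt(λ_max) ≈ 8.9707.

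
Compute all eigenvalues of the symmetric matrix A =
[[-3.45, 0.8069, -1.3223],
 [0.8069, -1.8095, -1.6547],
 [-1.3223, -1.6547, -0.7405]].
sigma(A) ≈ {-4, -3, 1}

A is real symmetric, so its spectrum consists of real eigenvalues. Expanding the characteristic polynomial of the displayed matrix gives
  det(λ I - A) = p(λ) = λ^3 + (6)λ^2 + (5)λ + (-12).
Solving p(λ) = 0 yields eigenvalues ≈ -4, -3, 1. (A is shown rounded to 4 decimals, so these recover the underlying integer eigenvalues to within that precision.)
Verification: the trace of A = -6 equals the sum of eigenvalues -6, and det(A) ≈ 12.0004 matches the eigenvalue product 12.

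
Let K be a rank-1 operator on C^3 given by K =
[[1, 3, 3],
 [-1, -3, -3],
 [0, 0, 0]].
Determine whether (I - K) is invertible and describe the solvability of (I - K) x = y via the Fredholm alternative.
(I - K) is invertible (det(I - K) = 3 ≠ 0), so for every y in C^3 the equation (I - K) x = y has a unique solution.

K has rank 1, so it is an outer product K = u v^T: every row of K is a multiple of one row vector. Reading off the entries, u = (1, -1, 0) and v = (1, 3, 3) (row i of K equals u_i·v^T). A rank-one matrix u v^T satisfies K u = u (v·u) and kills the (2)-dimensional subspace v^⊥, so its characteristic polynomial is lambda^2 (lambda - v·u) with v·u = tr K = -2. Hence the eigenvalues of I - K are 1 (multiplicity 2) and 1 - (-2) = 3, so det(I - K) = 3. (Direct check: I - K =
[[0, -3, -3],
 [1, 4, 3],
 [0, 0, 1]]
has determinant 3.) The finite-dimensional Fredholm alternative says: either (I - K) is invertible, or ker(I - K) ≠ {0} and then range(I - K) = ker((I - K)^*)^⊥, with dim ker(I - K) = dim ker((I - K)^*). Since det(I - K) ≠ 0, 1 is not an eigenvalue of K and ker(I - K) = {0}, so we are in the first case: for every y there is a unique x = (I - K)^(-1) y. Explicitly, by the Sherman–Morrison formula, (I - u v^T)^(-1) = I + u v^T/(1 - v·u), i.e. (I - K)^(-1) = I + K/(3).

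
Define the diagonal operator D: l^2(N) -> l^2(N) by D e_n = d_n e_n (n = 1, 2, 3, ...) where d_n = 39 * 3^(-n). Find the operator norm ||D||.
||D|| = 13 (attained at n = 1)

For D diagonal, ||D|| = sup_n |d_n|. The sequence d_n = 39 * 3^(-n) is positive and strictly decreasing (ratio 3^(-1) < 1), so the supremum is d_1 = 39/3 = 13. Hence ||D|| = 13.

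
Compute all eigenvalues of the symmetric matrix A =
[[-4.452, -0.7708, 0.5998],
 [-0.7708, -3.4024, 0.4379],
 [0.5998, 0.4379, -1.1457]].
sigma(A) ≈ {-5, -3, -1}

A is real symmetric, so its spectrum consists of real eigenvalues. Expanding the characteristic polynomial of the displayed matrix gives
  det(λ I - A) = p(λ) = λ^3 + (9)λ^2 + (23)λ + (15).
Solving p(λ) = 0 yields eigenvalues ≈ -5, -3, -1. (A is shown rounded to 4 decimals, so these recover the underlying integer eigenvalues to within that precision.)
Verification: the trace of A = -9 equals the sum of eigenvalues -9, and det(A) ≈ -15.0009 matches the eigenvalue product -15.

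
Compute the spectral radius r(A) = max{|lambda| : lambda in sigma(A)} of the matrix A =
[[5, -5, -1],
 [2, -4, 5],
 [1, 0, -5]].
r(A) = (7 + sqrt(21))/2 ≈ 5.7913

The eigenvalues of A are the roots of its characteristic polynomial. With M = A (coefficients from the trace, the sum of principal 2x2 minors, and det A):
  p(λ) = det(λ I - M) = λ^3 + 4λ^2 - 14λ - 21.
By the rational root theorem any rational root is an integer divisor of 21. Testing λ = 3: p(3) = 27 + 36 - 42 - 21 = 0, so λ = 3 is a root. Dividing out (λ - 3) leaves p(λ) = (λ - 3)(λ^2 + 7λ + 7). For λ^2 + 7λ + 7 the discriminant is 21. It is nonnegative but not a perfect square, so the roots are real and irrational: λ = (-7 ± sqrt(21))/2 ≈ -1.2087, -5.7913.
Thus the eigenvalues (to 4 decimals) are -1.2087 (modulus 1.2087); -5.7913 (modulus 5.7913); 3 (modulus 3). The spectral radius is the largest modulus: r(A) = (7 + sqrt(21))/2 ≈ 5.7913. (Cross-check: r(A) ≤ ||A||_2 ≈ 8.6476; equality holds whenever A is normal, though it can also hold for some non-normal A.)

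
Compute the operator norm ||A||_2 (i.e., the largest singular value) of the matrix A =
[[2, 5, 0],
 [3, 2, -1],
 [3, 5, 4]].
||A||_2 ≈ 8.9073 (= sqrt(largest eigenvalue of A^T A))

||A||_2 = sigma_max(A) = sqrt(lambda_max(A^T A)). Form the symmetric matrix M = A^T A =
[[22, 31, 9],
 [31, 54, 18],
 [9, 18, 17]].
Its characteristic polynomial (trace, sum of principal 2x2 minors, determinant of M give the coefficients) is
  p(λ) = det(λ I - M) = λ^3 - 93λ^2 + 1114λ - 2401.
No integer candidate from the rational root theorem (±divisors of 2401) is a root, so the roots are irrational. The cubic discriminant is Δ = 1800273209 > 0, so there are three distinct real roots. p(2) = -537 and p(3) = 131 have opposite signs, so a root lies in (2, 3); Newton's method refines it to λ ≈ 2.7822. p(10) = 439 and p(11) = -69 have opposite signs, so a root lies in (10, 11); Newton's method refines it to λ ≈ 10.8771. p(79) = -1769 and p(80) = 3519 have opposite signs, so a root lies in (79, 80); Newton's method refines it to λ ≈ 79.3407. Check (Vieta): the three roots sum to 93, matching tr M = 93.
So the eigenvalues of A^T A are ≈ 2.7822, 10.8771, 79.3407 (all ≥ 0, as they must be for A^T A). The largest is λ_max ≈ 79.3407, hence ||A||_2 = sqrt(λ_max) ≈ 8.9073.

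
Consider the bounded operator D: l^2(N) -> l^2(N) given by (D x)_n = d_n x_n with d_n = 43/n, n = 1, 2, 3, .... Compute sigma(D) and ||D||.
sigma(D) = {43/n : n ≥ 1} ∪ {0}; ||D|| = 43

A bounded diagonal operator on l^2 with diagonal entries d_n has spectrum equal to the closure of {d_n : n ≥ 1}: every d_n is an eigenvalue (with eigenvector e_n), so {d_n} ⊂ sigma(D); the spectrum is closed, so its closure is too; and for lambda not in the closure, (D - lambda I) has bounded inverse (the diagonal entries 1/(d_n - lambda) are bounded). For our sequence d_n = 43/n, n = 1, 2, 3, ...:
  - {d_n} = {43/n : n ≥ 1}; the only limit point is 0
  - closure = {43/n : n ≥ 1} ∪ {0}
For the norm: a diagonal operator has ||D|| = sup_n |d_n|. Here d_n = 43/n is positive and decreasing, so sup_n |d_n| = d_1 = 43. So ||D|| = 43.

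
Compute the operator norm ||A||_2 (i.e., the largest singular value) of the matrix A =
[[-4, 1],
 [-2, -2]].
||A||_2 = sqrt(20) ≈ 4.4721 (= sqrt(largest eigenvalue of A^T A))

||A||_2 = sigma_max(A) = sqrt(lambda_max(A^T A)). Form the symmetric matrix M = A^T A =
[[20, 0],
 [0, 5]].
Its characteristic polynomial (trace, determinant of M give the coefficients) is
  p(λ) = det(λ I - M) = λ^2 - 25λ + 100.
For λ^2 - 25λ + 100 the discriminant is 225. It is a perfect square (15^2), so the roots are rational: λ = (25 ± 15)/2 = 20, 5.
So the eigenvalues of A^T A are ≈ 5, 20 (all ≥ 0, as they must be for A^T A). The largest is λ_max = 20, hence ||A||_2 = sqrt(λ_max) = sqrt(20) ≈ 4.4721.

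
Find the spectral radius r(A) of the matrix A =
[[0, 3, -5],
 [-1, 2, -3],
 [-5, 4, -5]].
r(A) = (3 + sqrt(89))/2 ≈ 6.217

The eigenvalues of A are the roots of its characteristic polynomial. With M = A (coefficients from the trace, the sum of principal 2x2 minors, and det A):
  p(λ) = det(λ I - M) = λ^3 + 3λ^2 - 20λ.
The constant term is 0, so λ = 0 is a root. Dividing out λ leaves p(λ) = λ(λ^2 + 3λ - 20). For λ^2 + 3λ - 20 the discriminant is 89. It is nonnegative but not a perfect square, so the roots are real and irrational: λ = (-3 ± sqrt(89))/2 ≈ 3.217, -6.217.
Thus the eigenvalues (to 4 decimals) are 3.217 (modulus 3.217); -6.217 (modulus 6.217); 0 (modulus 0). The spectral radius is the largest modulus: r(A) = (3 + sqrt(89))/2 ≈ 6.217. (Cross-check: r(A) ≤ ||A||_2 ≈ 10.1928; equality holds whenever A is normal, though it can also hold for some non-normal A.)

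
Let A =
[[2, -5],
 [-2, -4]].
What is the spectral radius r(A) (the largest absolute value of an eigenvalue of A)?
r(A) = (2 + sqrt(76))/2 ≈ 5.3589

The eigenvalues of A are the roots of its characteristic polynomial. With M = A (coefficients from the trace and determinant):
  p(λ) = det(λ I - M) = λ^2 + 2λ - 18.
For λ^2 + 2λ - 18 the discriminant is 76. It is nonnegative but not a perfect square, so the roots are real and irrational: λ = (-2 ± sqrt(76))/2 ≈ 3.3589, -5.3589.
Thus the eigenvalues (to 4 decimals) are 3.3589 (modulus 3.3589); -5.3589 (modulus 5.3589). The spectral radius is the largest modulus: r(A) = (2 + sqrt(76))/2 ≈ 5.3589. (Cross-check: r(A) ≤ ||A||_2 ≈ 6.4125; equality holds whenever A is normal, though it can also hold for some non-normal A.)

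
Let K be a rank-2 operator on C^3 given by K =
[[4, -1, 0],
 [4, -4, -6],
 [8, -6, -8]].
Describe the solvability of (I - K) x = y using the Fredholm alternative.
(I - K) is invertible (det(I - K) = -39 ≠ 0), so for every y in C^3 the equation (I - K) x = y has a unique solution.

K has rank 2 and factors as K = U V^T = u1 v1^T + u2 v2^T with u1 = (-1, 2, 2), v1 = (2, -2, -3), u2 = (-3, 0, -2), v2 = (-2, 1, 1) (multiplying out reproduces the displayed K). The nonzero eigenvalues of U V^T coincide with those of the 2 x 2 matrix G = V^T U = [[v1·u1, v1·u2], [v2·u1, v2·u2]] = [[-12, 0], [6, 4]], and by the Sylvester determinant identity det(I_3 - U V^T) = det(I_2 - V^T U) = det([[13, 0], [-6, -3]]) = (13)(-3) - (0)(-6) = -39. (Direct check: I - K =
[[-3, 1, 0],
 [-4, 5, 6],
 [-8, 6, 9]]
has determinant -39.) The finite-dimensional Fredholm alternative says: either (I - K) is invertible, or ker(I - K) ≠ {0} and then range(I - K) = ker((I - K)^*)^⊥, with dim ker(I - K) = dim ker((I - K)^*). Since det(I - K) ≠ 0, 1 is not an eigenvalue of K and ker(I - K) = {0}, so we are in the first case: for every y there is a unique x = (I - K)^(-1) y. (Explicitly, by the Woodbury identity, (I - U V^T)^(-1) = I + U (I_2 - G)^(-1) V^T.)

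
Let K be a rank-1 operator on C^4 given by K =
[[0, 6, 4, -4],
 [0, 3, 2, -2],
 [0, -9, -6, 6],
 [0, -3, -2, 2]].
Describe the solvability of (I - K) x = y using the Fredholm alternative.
(I - K) is invertible (det(I - K) = 2 ≠ 0), so for every y in C^4 the equation (I - K) x = y has a unique solution.

K has rank 1, so it is an outer product K = u v^T: every row of K is a multiple of one row vector. Reading off the entries, u = (2, 1, -3, -1) and v = (0, 3, 2, -2) (row i of K equals u_i·v^T). A rank-one matrix u v^T satisfies K u = u (v·u) and kills the (3)-dimensional subspace v^⊥, so its characteristic polynomial is lambda^3 (lambda - v·u) with v·u = tr K = -1. Hence the eigenvalues of I - K are 1 (multiplicity 3) and 1 - (-1) = 2, so det(I - K) = 2. (Direct check: I - K =
[[1, -6, -4, 4],
 [0, -2, -2, 2],
 [0, 9, 7, -6],
 [0, 3, 2, -1]]
has determinant 2.) The finite-dimensional Fredholm alternative says: either (I - K) is invertible, or ker(I - K) ≠ {0} and then range(I - K) = ker((I - K)^*)^⊥, with dim ker(I - K) = dim ker((I - K)^*). Since det(I - K) ≠ 0, 1 is not an eigenvalue of K and ker(I - K) = {0}, so we are in the first case: for every y there is a unique x = (I - K)^(-1) y. Explicitly, by the Sherman–Morrison formula, (I - u v^T)^(-1) = I + u v^T/(1 - v·u), i.e. (I - K)^(-1) = I + K/(2).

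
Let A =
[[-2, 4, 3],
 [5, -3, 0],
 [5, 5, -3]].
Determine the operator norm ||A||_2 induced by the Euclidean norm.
||A||_2 ≈ 8.02 (= sqrt(largest eigenvalue of A^T A))

||A||_2 = sigma_max(A) = sqrt(lambda_max(A^T A)). Form the symmetric matrix M = A^T A =
[[54, 2, -21],
 [2, 50, -3],
 [-21, -3, 18]].
Its characteristic polynomial (trace, sum of principal 2x2 minors, determinant of M give the coefficients) is
  p(λ) = det(λ I - M) = λ^3 - 122λ^2 + 4118λ - 26244.
No integer candidate from the rational root theorem (±divisors of 26244) is a root, so the roots are irrational. The cubic discriminant is Δ = 1182024800 > 0, so there are three distinct real roots. p(8) = -596 and p(9) = 1665 have opposite signs, so a root lies in (8, 9); Newton's method refines it to λ ≈ 8.2555. p(49) = 265 and p(50) = -344 have opposite signs, so a root lies in (49, 50); Newton's method refines it to λ ≈ 49.4245. p(64) = -260 and p(65) = 601 have opposite signs, so a root lies in (64, 65); Newton's method refines it to λ ≈ 64.32. Check (Vieta): the three roots sum to 122, matching tr M = 122.
So the eigenvalues of A^T A are ≈ 8.2555, 49.4245, 64.32 (all ≥ 0, as they must be for A^T A). The largest is λ_max ≈ 64.32, hence ||A||_2 = sqrt(λ_max) ≈ 8.02.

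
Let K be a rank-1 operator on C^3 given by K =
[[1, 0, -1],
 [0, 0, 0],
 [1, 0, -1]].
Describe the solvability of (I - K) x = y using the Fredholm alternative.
(I - K) is invertible (det(I - K) = 1 ≠ 0), so for every y in C^3 the equation (I - K) x = y has a unique solution.

K has rank 1, so it is an outer product K = u v^T: every row of K is a multiple of one row vector. Reading off the entries, u = (1, 0, 1) and v = (1, 0, -1) (row i of K equals u_i·v^T). A rank-one matrix u v^T satisfies K u = u (v·u) and kills the (2)-dimensional subspace v^⊥, so its characteristic polynomial is lambda^2 (lambda - v·u) with v·u = tr K = 0. Hence the eigenvalues of I - K are 1 (multiplicity 2) and 1 - (0) = 1, so det(I - K) = 1. (Direct check: I - K =
[[0, 0, 1],
 [0, 1, 0],
 [-1, 0, 2]]
has determinant 1.) The finite-dimensional Fredholm alternative says: either (I - K) is invertible, or ker(I - K) ≠ {0} and then range(I - K) = ker((I - K)^*)^⊥, with dim ker(I - K) = dim ker((I - K)^*). Since det(I - K) ≠ 0, 1 is not an eigenvalue of K and ker(I - K) = {0}, so we are in the first case: for every y there is a unique x = (I - K)^(-1) y. Explicitly, by the Sherman–Morrison formula, (I - u v^T)^(-1) = I + u v^T/(1 - v·u), i.e. (I - K)^(-1) = I + K.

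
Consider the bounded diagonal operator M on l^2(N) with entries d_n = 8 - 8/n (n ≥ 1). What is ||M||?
||M|| = 8

For a diagonal operator on l^2 with entries d_n, ||M|| = sup_n |d_n|. Here d_1 = 0, d_2 = 4, ..., and d_n = 8 - 8/n increases monotonically toward 8. All terms lie in [0, 8), so |d_n| = d_n and the supremum is the limit 8, which is not attained by any individual d_n. Hence ||M|| = 8.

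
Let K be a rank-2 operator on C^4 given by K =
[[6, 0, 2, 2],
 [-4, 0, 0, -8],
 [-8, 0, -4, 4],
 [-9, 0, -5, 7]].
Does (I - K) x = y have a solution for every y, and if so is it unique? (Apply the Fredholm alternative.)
(I - K) is invertible (det(I - K) = 36 ≠ 0), so for every y in C^4 the equation (I - K) x = y has a unique solution.

K has rank 2 and factors as K = U V^T = u1 v1^T + u2 v2^T with u1 = (-2, 2, 2, 2), v1 = (-3, 0, -1, -1), u2 = (0, -2, 2, 3), v2 = (-1, 0, -1, 3) (multiplying out reproduces the displayed K). The nonzero eigenvalues of U V^T coincide with those of the 2 x 2 matrix G = V^T U = [[v1·u1, v1·u2], [v2·u1, v2·u2]] = [[2, -5], [6, 7]], and by the Sylvester determinant identity det(I_4 - U V^T) = det(I_2 - V^T U) = det([[-1, 5], [-6, -6]]) = (-1)(-6) - (5)(-6) = 36. (Direct check: I - K =
[[-5, 0, -2, -2],
 [4, 1, 0, 8],
 [8, 0, 5, -4],
 [9, 0, 5, -6]]
has determinant 36.) The finite-dimensional Fredholm alternative says: either (I - K) is invertible, or ker(I - K) ≠ {0} and then range(I - K) = ker((I - K)^*)^⊥, with dim ker(I - K) = dim ker((I - K)^*). Since det(I - K) ≠ 0, 1 is not an eigenvalue of K and ker(I - K) = {0}, so we are in the first case: for every y there is a unique x = (I - K)^(-1) y. (Explicitly, by the Woodbury identity, (I - U V^T)^(-1) = I + U (I_2 - G)^(-1) V^T.)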